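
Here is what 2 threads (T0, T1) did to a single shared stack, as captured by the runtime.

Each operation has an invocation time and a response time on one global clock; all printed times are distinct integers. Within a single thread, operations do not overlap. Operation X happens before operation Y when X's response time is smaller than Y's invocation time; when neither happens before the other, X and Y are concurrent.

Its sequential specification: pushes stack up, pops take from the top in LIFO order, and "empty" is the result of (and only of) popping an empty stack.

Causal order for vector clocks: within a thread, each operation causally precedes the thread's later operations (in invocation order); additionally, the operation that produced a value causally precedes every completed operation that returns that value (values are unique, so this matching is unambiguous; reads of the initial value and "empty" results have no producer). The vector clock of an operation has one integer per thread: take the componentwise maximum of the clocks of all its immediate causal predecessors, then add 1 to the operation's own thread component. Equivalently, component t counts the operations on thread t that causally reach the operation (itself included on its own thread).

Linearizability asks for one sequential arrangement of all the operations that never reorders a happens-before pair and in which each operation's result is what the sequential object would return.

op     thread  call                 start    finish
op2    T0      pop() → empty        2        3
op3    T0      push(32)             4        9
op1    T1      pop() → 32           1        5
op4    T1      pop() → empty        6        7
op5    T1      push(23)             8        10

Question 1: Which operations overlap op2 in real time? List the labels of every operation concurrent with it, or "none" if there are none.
op1

concurrent with op2 ([2,3]): every op whose interval crosses 2..3
op1 [1,5]: concurrent
op3 [4,9]: after
op4 [6,7]: after
op5 [8,10]: after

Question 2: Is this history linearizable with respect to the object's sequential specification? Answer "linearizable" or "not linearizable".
linearizable

witness order: op2, op3, op1, op4, op5
1. op2 pop() → empty, leaving stack <>
2. op3 push(32), leaving stack <32>
3. op1 pop() → 32, leaving stack <>
4. op4 pop() → empty, leaving stack <>
5. op5 push(23), leaving stack <23>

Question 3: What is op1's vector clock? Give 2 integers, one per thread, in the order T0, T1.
(2, 1)

VC(op2, invoked at 2): no causal predecessors; +1 on T0 → (1, 0)
VC(op3, invoked at 4): max of VC(op2)=(1, 0), then +1 on thread T0 → (2, 0)
VC(op1, invoked at 1): max of VC(op3)=(2, 0), then +1 on thread T1 → (2, 1)
VC(op4, invoked at 6): max of VC(op1)=(2, 1), then +1 on thread T1 → (2, 2)
VC(op5, invoked at 8): max of VC(op4)=(2, 2), then +1 on thread T1 → (2, 3)
target: VC(op1) = (2, 1)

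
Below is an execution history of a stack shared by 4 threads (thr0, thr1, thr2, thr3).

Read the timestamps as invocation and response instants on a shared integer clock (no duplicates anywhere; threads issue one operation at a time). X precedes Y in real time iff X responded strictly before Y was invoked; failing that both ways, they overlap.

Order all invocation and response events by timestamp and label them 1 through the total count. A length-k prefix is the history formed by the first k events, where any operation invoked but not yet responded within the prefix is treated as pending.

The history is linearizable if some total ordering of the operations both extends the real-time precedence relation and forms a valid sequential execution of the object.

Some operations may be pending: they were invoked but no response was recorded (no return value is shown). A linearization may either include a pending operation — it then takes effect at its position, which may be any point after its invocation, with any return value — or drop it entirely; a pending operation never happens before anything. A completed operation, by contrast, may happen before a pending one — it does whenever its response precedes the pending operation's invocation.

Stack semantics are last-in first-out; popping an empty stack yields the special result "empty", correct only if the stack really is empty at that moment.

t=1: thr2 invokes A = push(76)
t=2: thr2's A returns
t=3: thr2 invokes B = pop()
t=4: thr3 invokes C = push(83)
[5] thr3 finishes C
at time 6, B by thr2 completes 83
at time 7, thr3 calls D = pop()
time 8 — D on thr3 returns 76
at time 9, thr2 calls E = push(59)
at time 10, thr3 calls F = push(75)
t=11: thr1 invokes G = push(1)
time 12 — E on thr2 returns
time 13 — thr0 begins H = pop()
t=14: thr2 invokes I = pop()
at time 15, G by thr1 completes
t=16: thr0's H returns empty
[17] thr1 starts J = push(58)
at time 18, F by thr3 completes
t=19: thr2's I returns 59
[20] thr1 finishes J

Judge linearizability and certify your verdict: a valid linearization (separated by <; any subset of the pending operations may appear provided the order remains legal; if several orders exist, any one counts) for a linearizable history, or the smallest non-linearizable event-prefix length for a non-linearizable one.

1. A push(76), leaving stack <76>
2. C push(83), leaving stack <76,83>
3. B pop() → 83, leaving stack <76>
4. D pop() → 76, leaving stack <>
5. E push(59), leaving stack <59>
6. I pop() → 59, leaving stack <>
7. H pop() → empty, leaving stack <>
8. F push(75), leaving stack <75>
9. G push(1), leaving stack <75,1>
10. J push(58), leaving stack <75,1,58>

linearizable — witness: A < C < B < D < E < I < H < F < G < J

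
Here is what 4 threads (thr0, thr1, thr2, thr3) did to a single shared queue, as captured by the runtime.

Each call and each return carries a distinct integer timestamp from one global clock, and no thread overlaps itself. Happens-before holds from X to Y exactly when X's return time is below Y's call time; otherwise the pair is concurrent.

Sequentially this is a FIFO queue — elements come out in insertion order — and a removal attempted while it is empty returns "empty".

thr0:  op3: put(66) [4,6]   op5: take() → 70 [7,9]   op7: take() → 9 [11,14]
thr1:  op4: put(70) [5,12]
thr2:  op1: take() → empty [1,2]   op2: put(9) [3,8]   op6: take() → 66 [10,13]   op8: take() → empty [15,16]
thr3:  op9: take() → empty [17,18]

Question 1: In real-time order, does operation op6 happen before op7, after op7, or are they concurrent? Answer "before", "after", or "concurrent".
concurrent

op6 spans [10,13], op7 spans [11,14]
the intervals overlap in both directions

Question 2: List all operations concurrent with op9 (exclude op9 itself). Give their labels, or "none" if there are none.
none

concurrent with op9 ([17,18]): every op whose interval crosses 17..18
op1 [1,2]: before
op2 [3,8]: before
op3 [4,6]: before
op4 [5,12]: before
op5 [7,9]: before
op6 [10,13]: before
op7 [11,14]: before
op8 [15,16]: before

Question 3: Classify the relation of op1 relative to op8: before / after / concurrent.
before

op1 spans [1,2], op8 spans [15,16]
resp(op1)=2 < inv(op8)=15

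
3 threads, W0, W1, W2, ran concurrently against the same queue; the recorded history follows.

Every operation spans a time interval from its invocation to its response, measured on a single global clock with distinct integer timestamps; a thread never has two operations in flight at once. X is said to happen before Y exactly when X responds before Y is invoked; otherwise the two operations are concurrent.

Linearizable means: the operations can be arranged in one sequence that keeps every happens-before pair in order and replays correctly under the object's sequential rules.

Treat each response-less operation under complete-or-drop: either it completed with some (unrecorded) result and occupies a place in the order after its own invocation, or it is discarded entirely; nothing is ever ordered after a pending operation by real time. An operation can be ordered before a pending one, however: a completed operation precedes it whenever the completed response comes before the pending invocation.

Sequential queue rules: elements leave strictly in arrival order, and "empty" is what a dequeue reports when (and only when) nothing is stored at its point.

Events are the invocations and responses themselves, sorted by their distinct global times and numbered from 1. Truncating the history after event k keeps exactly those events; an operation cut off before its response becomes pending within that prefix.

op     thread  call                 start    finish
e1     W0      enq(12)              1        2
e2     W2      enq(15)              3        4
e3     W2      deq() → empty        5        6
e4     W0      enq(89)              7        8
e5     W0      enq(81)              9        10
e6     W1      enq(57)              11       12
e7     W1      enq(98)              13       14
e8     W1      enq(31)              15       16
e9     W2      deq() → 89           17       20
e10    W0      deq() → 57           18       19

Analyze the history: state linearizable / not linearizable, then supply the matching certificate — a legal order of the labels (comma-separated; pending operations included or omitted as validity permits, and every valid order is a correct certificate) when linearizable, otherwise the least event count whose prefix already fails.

already the first 6 events (up to e3's response at time 6) admit no linearization; the first 5 still do
a single order respects real time; the 3 completed queue operations fail replay along it
for example e1, e2, e3 fails at step 3: e3 deq() → empty is not legal there

not linearizable — minimal violating prefix: 6 events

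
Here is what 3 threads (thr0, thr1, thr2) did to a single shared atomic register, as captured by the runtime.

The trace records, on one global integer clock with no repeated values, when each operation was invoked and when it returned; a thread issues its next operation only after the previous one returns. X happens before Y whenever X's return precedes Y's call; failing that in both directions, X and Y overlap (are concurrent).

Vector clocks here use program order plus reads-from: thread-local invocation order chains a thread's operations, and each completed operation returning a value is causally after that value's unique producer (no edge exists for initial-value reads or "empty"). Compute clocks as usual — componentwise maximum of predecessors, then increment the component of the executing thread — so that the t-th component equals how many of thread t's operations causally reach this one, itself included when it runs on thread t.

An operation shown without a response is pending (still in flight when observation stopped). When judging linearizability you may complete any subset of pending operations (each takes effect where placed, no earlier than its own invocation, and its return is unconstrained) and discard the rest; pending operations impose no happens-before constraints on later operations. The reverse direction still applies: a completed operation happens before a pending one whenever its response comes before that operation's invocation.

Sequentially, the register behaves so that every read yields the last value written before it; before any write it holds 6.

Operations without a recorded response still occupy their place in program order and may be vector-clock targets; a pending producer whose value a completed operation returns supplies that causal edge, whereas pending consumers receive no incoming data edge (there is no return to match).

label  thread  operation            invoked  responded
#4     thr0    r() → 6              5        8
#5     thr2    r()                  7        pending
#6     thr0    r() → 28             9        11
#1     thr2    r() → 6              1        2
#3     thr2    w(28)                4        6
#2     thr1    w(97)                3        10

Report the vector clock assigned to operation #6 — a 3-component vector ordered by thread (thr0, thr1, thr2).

root op #1, invoked 1: fresh clock plus thr2's own tick → (0, 0, 1)
root op #2, invoked 3: fresh clock plus thr1's own tick → (0, 1, 0)
root op #4, invoked 5: fresh clock plus thr0's own tick → (1, 0, 0)
#3, invoked 4, takes VC(#1)=(0, 0, 1) under max, adds 1 for thr2 → (0, 0, 2)
#5, invoked 7, takes VC(#3)=(0, 0, 2) under max, adds 1 for thr2 → (0, 0, 3)
#6, invoked 9, takes VC(#3)=(0, 0, 2), VC(#4)=(1, 0, 0) under max, adds 1 for thr0 → (2, 0, 2)
target: VC(#6) = (2, 0, 2)

(2, 0, 2)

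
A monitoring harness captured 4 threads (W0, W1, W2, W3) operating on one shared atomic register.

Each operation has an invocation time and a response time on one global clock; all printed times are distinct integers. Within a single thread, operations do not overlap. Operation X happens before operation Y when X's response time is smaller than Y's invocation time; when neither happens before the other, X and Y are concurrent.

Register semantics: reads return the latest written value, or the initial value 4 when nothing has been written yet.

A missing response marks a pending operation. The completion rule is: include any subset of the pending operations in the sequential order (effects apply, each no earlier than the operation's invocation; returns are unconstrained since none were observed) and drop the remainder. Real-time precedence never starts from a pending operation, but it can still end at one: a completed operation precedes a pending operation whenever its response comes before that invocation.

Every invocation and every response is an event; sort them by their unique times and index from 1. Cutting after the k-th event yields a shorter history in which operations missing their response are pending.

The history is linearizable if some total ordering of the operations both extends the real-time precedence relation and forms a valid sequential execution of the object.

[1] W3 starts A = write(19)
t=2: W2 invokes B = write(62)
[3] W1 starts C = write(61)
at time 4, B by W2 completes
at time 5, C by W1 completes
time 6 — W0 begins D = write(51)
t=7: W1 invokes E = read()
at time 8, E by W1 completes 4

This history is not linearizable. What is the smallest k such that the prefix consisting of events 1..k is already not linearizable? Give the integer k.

one valid order for events 1..7 is A, B, C:
1. A write(19) (pending, included), leaving value 19
2. B write(62), leaving value 62
3. C write(61), leaving value 61
adding event 8 (E responds at 8) leaves no legal real-time order
including or dropping the 2 pending operations (A, D) in any combination fails
e.g. B, C, E (pending dropped): illegal at step 3, since E read() → 4 cannot apply there
e.g. C, B, E (pending dropped): illegal at step 3, since E read() → 4 cannot apply there

8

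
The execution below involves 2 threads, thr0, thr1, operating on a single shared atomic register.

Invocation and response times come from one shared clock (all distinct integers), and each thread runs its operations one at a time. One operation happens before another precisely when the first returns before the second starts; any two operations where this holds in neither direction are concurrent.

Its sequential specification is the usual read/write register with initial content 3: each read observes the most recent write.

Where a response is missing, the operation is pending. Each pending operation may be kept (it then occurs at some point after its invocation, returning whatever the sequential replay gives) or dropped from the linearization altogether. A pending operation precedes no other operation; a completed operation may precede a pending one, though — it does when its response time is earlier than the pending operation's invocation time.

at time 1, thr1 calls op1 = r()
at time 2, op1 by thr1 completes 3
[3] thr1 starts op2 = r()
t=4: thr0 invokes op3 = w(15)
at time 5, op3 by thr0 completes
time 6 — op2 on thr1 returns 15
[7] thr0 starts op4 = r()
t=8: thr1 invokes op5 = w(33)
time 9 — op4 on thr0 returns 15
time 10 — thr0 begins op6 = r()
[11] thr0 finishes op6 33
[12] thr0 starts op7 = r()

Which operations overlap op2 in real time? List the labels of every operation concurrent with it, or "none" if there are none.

op3

op2 runs from 3 to 6; window-overlapping ops are concurrent
op1 [1,2]: before
op3 [4,5]: concurrent
op4 [7,9]: after
op5 [8,…): after
op6 [10,11]: after
op7 [12,…): after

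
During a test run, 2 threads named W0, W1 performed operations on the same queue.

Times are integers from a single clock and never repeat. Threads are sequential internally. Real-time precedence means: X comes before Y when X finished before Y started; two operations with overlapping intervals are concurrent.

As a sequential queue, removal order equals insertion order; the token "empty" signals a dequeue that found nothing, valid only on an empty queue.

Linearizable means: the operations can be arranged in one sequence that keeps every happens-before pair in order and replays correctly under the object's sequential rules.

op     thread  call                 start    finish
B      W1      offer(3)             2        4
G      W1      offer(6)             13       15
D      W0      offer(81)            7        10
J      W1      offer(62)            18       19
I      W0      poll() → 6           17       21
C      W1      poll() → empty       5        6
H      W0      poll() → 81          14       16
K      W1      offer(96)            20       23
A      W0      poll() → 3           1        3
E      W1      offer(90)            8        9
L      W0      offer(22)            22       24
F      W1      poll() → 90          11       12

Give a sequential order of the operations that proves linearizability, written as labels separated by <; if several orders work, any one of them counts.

after step 1 (B offer(3)): queue <3>
after step 2 (A poll() → 3): queue <>
after step 3 (C poll() → empty): queue <>
after step 4 (E offer(90)): queue <90>
after step 5 (D offer(81)): queue <90,81>
after step 6 (F poll() → 90): queue <81>
after step 7 (G offer(6)): queue <81,6>
after step 8 (H poll() → 81): queue <6>
after step 9 (I poll() → 6): queue <>
after step 10 (J offer(62)): queue <62>
after step 11 (K offer(96)): queue <62,96>
after step 12 (L offer(22)): queue <62,96,22>

B < A < C < E < D < F < G < H < I < J < K < L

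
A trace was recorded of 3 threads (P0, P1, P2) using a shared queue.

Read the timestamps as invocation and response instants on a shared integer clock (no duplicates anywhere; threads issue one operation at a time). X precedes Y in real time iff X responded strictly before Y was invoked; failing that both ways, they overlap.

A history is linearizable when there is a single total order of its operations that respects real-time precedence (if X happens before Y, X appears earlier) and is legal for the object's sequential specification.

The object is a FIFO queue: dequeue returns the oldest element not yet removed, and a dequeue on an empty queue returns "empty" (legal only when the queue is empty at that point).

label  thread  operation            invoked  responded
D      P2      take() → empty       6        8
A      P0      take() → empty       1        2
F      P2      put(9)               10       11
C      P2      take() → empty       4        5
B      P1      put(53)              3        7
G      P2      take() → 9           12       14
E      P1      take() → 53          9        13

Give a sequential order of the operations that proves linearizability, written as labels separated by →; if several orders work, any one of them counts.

A → C → D → B → E → F → G

1. A take() → empty, leaving queue <>
2. C take() → empty, leaving queue <>
3. D take() → empty, leaving queue <>
4. B put(53), leaving queue <53>
5. E take() → 53, leaving queue <>
6. F put(9), leaving queue <9>
7. G take() → 9, leaving queue <>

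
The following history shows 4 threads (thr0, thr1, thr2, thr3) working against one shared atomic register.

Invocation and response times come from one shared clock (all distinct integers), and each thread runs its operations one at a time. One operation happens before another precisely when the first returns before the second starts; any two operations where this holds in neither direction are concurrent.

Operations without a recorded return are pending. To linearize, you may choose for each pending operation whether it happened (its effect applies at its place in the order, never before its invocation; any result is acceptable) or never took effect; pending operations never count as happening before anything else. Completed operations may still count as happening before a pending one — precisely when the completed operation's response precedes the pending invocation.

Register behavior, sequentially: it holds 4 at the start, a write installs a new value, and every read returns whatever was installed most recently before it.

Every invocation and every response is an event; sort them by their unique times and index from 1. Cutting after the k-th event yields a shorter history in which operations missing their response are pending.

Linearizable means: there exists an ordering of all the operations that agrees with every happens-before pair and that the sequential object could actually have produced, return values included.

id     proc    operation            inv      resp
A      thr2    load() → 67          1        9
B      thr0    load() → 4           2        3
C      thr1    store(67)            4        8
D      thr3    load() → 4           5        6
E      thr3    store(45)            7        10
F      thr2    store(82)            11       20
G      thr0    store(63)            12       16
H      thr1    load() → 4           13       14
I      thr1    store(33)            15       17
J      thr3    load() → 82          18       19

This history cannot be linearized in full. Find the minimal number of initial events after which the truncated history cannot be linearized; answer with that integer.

14

events 1..13 are linearizable, e.g. via B, D, C, A, E:
1. B load() → 4, leaving value 4
2. D load() → 4, leaving value 4
3. C store(67), leaving value 67
4. A load() → 67, leaving value 67
5. E store(45), leaving value 45
with event 14 included (H responding at time 14), all real-time-consistent orders fail
include/drop combinations of the 2 pending operations (F, G) were all tried; none helps
one such order, A, B, C, D, E, H (pending dropped), breaks at step 1 where A load() → 67 is illegal
one such order, A, B, D, C, E, H (pending dropped), breaks at step 1 where A load() → 67 is illegal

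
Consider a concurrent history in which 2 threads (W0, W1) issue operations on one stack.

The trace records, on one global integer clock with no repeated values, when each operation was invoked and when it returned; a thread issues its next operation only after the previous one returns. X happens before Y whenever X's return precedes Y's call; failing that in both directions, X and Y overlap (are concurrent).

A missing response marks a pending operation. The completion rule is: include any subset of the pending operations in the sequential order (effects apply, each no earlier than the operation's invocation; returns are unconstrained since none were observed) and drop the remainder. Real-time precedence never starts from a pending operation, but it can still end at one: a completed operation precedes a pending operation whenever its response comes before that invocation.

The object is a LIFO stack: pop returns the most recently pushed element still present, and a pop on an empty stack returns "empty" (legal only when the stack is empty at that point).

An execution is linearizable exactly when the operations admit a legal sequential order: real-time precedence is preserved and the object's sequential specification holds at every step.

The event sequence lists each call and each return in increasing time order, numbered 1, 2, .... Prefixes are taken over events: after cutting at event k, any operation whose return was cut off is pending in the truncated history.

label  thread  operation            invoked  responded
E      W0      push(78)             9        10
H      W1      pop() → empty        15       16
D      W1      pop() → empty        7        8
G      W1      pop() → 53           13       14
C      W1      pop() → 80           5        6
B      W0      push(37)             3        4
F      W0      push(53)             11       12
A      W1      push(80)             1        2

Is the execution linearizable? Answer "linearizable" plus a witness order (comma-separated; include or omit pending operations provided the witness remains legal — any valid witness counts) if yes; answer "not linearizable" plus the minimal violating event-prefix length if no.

events 1..5 are fine; event 6 — the response of C at time 6 — makes the prefix non-linearizable
one real-time candidate order over the 3 completed operations — the stack replay rejects it
sample order A, B, C stalls at step 3 — C pop() → 80 has no legal effect

not linearizable — minimal violating prefix: 6 events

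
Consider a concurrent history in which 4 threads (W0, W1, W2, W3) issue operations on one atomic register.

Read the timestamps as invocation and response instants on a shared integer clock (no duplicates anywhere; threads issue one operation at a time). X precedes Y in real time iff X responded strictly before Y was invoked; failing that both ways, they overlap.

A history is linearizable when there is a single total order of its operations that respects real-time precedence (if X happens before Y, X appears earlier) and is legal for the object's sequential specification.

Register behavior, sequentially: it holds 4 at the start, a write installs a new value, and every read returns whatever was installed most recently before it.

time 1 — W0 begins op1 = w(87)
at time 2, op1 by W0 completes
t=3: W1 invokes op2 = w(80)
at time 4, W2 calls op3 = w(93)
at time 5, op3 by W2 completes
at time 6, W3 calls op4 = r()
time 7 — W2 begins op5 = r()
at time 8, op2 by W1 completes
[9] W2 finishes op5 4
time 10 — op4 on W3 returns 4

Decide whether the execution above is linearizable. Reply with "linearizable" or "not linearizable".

not linearizable

the violation lands at event 9, op5's response at time 9: events 1..8 linearize, events 1..9 do not
checked exhaustively: 3 real-time-consistent orders of 4 completed operations, zero legal atomic register replays
every completion of the 1 pending operation (op4) was checked; none linearizes
for example op1, op2, op3, op5 (pending dropped) fails at step 4: op5 r() → 4 is not legal there
for example op1, op3, op2, op5 (pending dropped) fails at step 4: op5 r() → 4 is not legal there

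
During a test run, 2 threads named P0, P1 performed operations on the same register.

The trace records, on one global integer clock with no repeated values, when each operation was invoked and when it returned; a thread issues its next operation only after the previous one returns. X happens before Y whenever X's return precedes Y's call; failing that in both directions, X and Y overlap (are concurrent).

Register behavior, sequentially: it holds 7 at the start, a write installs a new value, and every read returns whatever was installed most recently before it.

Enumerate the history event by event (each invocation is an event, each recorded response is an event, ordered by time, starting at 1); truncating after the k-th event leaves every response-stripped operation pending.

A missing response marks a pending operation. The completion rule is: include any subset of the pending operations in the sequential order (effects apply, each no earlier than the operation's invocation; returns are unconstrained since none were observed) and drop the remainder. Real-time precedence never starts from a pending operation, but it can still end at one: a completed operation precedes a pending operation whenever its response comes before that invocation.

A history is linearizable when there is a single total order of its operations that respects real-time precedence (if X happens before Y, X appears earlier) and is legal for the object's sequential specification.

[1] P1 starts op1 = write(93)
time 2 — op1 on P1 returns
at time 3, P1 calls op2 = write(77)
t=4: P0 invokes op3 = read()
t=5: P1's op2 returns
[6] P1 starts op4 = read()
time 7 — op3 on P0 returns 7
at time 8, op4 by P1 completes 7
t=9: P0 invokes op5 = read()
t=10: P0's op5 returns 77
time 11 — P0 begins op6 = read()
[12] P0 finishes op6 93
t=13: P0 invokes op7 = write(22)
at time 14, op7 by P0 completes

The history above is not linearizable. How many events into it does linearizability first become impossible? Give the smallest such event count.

7

a valid linearization of events 1..6 exists, for instance op1, op2:
step 1: op1 write(93) — value 93
step 2: op2 write(77) — value 77
adding event 7 (op3 responds at 7) leaves no legal real-time order
no escape via the 1 pending operation (op4): every completion choice fails
sample order op1, op2, op3 (pending dropped) stalls at step 3 — op3 read() → 7 has no legal effect
sample order op1, op3, op2 (pending dropped) stalls at step 2 — op3 read() → 7 has no legal effect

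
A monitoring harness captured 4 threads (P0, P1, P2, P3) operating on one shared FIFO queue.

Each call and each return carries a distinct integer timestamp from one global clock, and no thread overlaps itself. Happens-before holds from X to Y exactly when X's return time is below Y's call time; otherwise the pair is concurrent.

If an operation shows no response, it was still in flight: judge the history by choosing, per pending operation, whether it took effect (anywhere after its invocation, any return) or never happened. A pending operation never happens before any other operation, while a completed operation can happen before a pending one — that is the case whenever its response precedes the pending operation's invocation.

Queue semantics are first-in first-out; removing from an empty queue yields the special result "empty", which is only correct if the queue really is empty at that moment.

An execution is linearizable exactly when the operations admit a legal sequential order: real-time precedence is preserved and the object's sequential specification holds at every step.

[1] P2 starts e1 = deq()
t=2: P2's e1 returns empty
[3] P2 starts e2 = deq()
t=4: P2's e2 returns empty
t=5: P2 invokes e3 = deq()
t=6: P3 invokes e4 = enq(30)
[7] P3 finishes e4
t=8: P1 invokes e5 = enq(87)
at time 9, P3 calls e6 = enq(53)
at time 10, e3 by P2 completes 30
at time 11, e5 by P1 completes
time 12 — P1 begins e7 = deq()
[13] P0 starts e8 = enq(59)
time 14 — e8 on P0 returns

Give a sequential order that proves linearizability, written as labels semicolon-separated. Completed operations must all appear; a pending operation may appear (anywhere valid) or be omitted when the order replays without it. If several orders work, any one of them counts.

e1; e2; e4; e3; e5; e6; e7; e8

after step 1 (e1 deq() → empty): queue <>
after step 2 (e2 deq() → empty): queue <>
after step 3 (e4 enq(30)): queue <30>
after step 4 (e3 deq() → 30): queue <>
after step 5 (e5 enq(87)): queue <87>
after step 6 (e6 enq(53) (pending, included)): queue <87,53>
after step 7 (e7 deq() (pending, included)): queue <53>
after step 8 (e8 enq(59)): queue <53,59>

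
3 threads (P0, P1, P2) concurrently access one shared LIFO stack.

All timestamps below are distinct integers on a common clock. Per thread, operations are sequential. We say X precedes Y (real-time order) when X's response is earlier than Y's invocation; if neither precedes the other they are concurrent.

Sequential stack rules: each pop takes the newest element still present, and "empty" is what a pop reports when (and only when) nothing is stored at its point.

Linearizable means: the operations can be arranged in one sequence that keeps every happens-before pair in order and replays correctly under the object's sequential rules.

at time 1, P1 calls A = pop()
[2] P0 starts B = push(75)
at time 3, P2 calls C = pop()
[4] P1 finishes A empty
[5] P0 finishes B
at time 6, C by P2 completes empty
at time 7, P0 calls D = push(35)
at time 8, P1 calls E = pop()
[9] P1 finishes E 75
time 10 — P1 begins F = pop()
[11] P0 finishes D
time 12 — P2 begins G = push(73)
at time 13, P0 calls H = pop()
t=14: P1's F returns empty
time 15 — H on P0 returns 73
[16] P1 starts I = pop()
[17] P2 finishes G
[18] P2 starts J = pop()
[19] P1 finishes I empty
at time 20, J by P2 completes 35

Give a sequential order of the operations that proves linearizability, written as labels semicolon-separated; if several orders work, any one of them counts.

1. A pop() → empty, leaving stack <>
2. C pop() → empty, leaving stack <>
3. B push(75), leaving stack <75>
4. E pop() → 75, leaving stack <>
5. F pop() → empty, leaving stack <>
6. D push(35), leaving stack <35>
7. G push(73), leaving stack <35,73>
8. H pop() → 73, leaving stack <35>
9. J pop() → 35, leaving stack <>
10. I pop() → empty, leaving stack <>

A; C; B; E; F; D; G; H; J; I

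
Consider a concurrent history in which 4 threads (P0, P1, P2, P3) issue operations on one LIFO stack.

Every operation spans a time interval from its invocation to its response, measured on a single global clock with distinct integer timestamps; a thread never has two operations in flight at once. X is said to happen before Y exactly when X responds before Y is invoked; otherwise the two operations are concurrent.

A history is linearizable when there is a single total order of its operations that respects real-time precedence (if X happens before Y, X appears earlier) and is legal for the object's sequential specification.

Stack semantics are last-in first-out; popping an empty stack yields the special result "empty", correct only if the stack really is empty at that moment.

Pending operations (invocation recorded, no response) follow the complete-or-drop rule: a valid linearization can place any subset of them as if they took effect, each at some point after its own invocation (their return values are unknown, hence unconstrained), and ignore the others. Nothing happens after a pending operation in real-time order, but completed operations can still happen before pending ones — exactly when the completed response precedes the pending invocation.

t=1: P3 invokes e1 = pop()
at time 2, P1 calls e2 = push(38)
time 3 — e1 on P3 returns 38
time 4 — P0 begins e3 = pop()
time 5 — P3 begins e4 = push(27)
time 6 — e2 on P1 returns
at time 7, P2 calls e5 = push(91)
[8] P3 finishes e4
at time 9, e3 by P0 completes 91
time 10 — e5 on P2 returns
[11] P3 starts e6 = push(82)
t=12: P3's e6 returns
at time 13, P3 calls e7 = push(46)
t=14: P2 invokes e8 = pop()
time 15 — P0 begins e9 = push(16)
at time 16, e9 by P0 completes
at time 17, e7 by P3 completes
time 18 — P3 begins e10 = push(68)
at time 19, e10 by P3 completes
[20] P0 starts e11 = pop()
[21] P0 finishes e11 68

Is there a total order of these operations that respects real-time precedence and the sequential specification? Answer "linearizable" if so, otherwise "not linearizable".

linearizable

a witness: e2, e1, e4, e5, e3, e6, e7, e8, e9, e10, e11
step 1: e2 push(38) — stack <38>
step 2: e1 pop() → 38 — stack <>
step 3: e4 push(27) — stack <27>
step 4: e5 push(91) — stack <27,91>
step 5: e3 pop() → 91 — stack <27>
step 6: e6 push(82) — stack <27,82>
step 7: e7 push(46) — stack <27,82,46>
step 8: e8 pop() (pending, included) — stack <27,82>
step 9: e9 push(16) — stack <27,82,16>
step 10: e10 push(68) — stack <27,82,16,68>
step 11: e11 pop() → 68 — stack <27,82,16>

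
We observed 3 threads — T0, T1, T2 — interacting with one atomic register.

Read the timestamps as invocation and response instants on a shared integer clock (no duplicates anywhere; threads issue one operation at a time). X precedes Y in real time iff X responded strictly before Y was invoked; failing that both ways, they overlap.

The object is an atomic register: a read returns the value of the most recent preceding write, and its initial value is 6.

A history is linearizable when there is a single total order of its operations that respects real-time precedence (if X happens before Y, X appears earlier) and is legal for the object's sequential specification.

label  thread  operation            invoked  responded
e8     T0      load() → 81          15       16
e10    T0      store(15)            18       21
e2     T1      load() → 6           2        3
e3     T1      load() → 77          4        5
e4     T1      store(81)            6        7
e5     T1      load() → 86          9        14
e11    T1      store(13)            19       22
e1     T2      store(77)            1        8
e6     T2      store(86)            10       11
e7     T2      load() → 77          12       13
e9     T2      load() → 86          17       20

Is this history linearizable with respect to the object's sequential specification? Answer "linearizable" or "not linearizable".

not linearizable

prefix check: 1..12 passes, 1..13 fails once e7's time-13 response joins
no legal order exists: 4 real-time-consistent candidates over 6 completed atomic register operations, all rejected
no escape via the 1 pending operation (e5): every completion choice fails
take e1, e2, e3, e4, e6, e7 (pending dropped): step 2 already fails, because e2 load() → 6 cannot occur there
take e2, e1, e3, e4, e6, e7 (pending dropped): step 6 already fails, because e7 load() → 77 cannot occur there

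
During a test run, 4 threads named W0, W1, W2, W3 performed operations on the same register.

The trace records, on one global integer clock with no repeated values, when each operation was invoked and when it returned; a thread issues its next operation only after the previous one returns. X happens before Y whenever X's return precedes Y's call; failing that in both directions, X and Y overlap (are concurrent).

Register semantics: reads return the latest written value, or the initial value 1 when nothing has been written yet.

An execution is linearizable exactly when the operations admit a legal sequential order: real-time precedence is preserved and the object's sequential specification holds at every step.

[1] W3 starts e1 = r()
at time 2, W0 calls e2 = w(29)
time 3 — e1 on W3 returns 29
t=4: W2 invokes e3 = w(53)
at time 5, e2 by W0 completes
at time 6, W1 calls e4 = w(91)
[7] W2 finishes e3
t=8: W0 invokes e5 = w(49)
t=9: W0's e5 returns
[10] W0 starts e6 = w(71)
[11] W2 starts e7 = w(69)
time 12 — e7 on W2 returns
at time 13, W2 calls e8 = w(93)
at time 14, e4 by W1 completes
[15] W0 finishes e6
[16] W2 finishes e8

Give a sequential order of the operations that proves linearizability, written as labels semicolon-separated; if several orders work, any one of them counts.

1. e2 w(29), leaving value 29
2. e1 r() → 29, leaving value 29
3. e3 w(53), leaving value 53
4. e4 w(91), leaving value 91
5. e5 w(49), leaving value 49
6. e6 w(71), leaving value 71
7. e7 w(69), leaving value 69
8. e8 w(93), leaving value 93

e2; e1; e3; e4; e5; e6; e7; e8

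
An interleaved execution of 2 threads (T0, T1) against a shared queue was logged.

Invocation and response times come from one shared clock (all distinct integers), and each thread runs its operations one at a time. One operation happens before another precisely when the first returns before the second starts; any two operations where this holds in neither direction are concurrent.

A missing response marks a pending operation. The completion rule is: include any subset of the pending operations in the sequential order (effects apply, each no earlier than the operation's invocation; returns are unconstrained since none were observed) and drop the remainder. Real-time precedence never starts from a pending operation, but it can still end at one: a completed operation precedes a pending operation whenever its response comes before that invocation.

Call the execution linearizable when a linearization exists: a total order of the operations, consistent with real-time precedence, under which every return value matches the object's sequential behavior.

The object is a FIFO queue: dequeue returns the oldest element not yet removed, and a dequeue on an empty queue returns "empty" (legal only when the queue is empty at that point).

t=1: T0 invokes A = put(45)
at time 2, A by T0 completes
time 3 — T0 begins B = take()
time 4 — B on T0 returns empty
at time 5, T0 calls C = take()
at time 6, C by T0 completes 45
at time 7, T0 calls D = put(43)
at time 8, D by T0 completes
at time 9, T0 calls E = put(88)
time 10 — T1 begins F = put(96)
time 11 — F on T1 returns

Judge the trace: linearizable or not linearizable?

events 1..3 are fine; event 4 — the response of B at time 4 — makes the prefix non-linearizable
the sole real-time-consistent order of 2 completed operations fails the queue replay
for example A, B fails at step 2: B take() → empty is not legal there

not linearizable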